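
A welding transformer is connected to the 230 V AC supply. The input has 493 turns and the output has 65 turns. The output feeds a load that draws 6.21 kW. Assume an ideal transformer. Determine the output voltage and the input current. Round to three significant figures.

V_out ≈ 30.3 V, I_in ≈ 27.0 A

V_out = V_in × N_out/N_in = 230 × 65/493 = 30.325 V.
I_out = P/V_out = 6210/30.325 = 204.78 A.
I_in = I_out × N_out/N_in = 204.78 × 65/493 = 27.0 A.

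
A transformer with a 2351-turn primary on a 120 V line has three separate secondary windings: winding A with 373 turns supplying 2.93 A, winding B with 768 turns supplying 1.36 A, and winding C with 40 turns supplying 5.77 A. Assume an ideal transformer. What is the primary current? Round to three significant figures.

I_p ≈ 1.01 A

V_A = 120 × 373/2351 = 19.039 V; V_B = 120 × 768/2351 = 39.200 V; V_C = 120 × 40/2351 = 2.0417 V.
P_out = V_A I_A + V_B I_B + V_C I_C = 19.039×2.93 + 39.200×1.36 + 2.0417×5.77 = 55.783 + 53.312 + 11.781 = 120.88 W.
Ideal ⇒ P_in = P_out, so I_p = P_out/V_p = 120.88/120 = 1.01 A.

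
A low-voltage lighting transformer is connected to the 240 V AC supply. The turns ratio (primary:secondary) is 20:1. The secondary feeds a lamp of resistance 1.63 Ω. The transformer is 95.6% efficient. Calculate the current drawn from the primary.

V_s = 240 × 1/20 = 12.000 V.
I_s = V_s/R = 12.000/1.63 = 7.3620 A.
P_out = V_s I_s = 12.000 × 7.3620 = 88.344 W.
P_in = P_out/η = 88.344/0.956 = 92.410 W.
I_p = P_in/V_p = 92.410/240 = 0.385 A.

I_p ≈ 0.385 A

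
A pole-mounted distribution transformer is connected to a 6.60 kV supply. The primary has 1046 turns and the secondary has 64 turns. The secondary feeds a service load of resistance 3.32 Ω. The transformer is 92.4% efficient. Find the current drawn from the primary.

V_s = 6600 × 64/1046 = 403.82 V.
I_s = V_s/R = 403.82/3.32 = 121.63 A.
P_out = V_s I_s = 403.82 × 121.63 = 49119 W.
P_in = P_out/η = 49119/0.924 = 53159 W.
I_p = P_in/V_p = 53159/6600 = 8.05 A.

I_p ≈ 8.05 A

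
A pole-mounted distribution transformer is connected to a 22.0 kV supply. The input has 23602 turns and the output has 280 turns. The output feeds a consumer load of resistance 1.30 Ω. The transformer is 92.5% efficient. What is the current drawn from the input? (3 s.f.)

V_out = 22000 × 280/23602 = 260.99 V.
I_out = V_out/R = 260.99/1.30 = 200.77 A.
P_out = V_out I_out = 260.99 × 200.77 = 52399 W.
P_in = P_out/η = 52399/0.925 = 56647 W.
I_in = P_in/V_in = 56647/22000 = 2.57 A.

I_in ≈ 2.57 A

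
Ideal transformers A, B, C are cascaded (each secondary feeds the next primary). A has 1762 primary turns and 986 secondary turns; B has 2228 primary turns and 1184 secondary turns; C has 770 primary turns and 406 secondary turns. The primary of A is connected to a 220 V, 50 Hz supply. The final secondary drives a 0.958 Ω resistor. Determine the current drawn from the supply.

I_supply ≈ 5.65 A

After A: V = 220.00 × 986/1762 = 123.11 V.
After B: V = 123.11 × 1184/2228 = 65.423 V.
After C: V = 65.423 × 406/770 = 34.496 V.
I_load = 34.496/0.958 = 36.008 A, so P_out = 34.496 × 36.008 = 1242.1 W.
All ideal ⇒ P_in = P_out, so I_supply = 1242.1/220 = 5.65 A.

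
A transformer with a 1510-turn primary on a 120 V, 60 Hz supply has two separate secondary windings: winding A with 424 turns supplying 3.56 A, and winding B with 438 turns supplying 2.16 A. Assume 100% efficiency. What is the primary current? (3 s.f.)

V_A = 120 × 424/1510 = 33.695 V; V_B = 120 × 438/1510 = 34.808 V.
P_out = V_A I_A + V_B I_B = 33.695×3.56 + 34.808×2.16 = 119.96 + 75.185 = 195.14 W.
Ideal ⇒ P_in = P_out, so I_p = P_out/V_p = 195.14/120 = 1.63 A.

I_p ≈ 1.63 A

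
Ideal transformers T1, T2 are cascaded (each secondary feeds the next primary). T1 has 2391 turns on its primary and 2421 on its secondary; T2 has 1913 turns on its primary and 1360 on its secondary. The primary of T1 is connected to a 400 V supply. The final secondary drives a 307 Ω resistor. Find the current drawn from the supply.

I_supply ≈ 0.675 A

After T1: V = 400.00 × 2421/2391 = 405.02 V.
After T2: V = 405.02 × 1360/1913 = 287.94 V.
I_load = 287.94/307 = 0.93791 A, so P_out = 287.94 × 0.93791 = 270.06 W.
All ideal ⇒ P_in = P_out, so I_supply = 270.06/400 = 0.675 A.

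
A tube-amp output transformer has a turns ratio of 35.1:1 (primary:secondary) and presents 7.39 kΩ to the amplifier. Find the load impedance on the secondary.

Z_s = Z_p/(N_p/N_s)² = 7390/35.1² = 6.00 Ω.

Z_s ≈ 6.00 Ω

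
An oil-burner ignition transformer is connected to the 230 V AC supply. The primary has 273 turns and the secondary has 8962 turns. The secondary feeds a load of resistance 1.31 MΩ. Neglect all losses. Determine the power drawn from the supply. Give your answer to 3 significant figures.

V_s = V_p × N_s/N_p = 230 × 8962/273 = 7550.4 V.
I_s = V_s/R = 7550.4/(1.31×10^6) = 0.0057637 A.
I_p = I_s × N_s/N_p = 0.0057637 × 8962/273 = 0.18921 A.
P = V_p I_p = 230 × 0.18921 = 43.5 W.

P ≈ 43.5 W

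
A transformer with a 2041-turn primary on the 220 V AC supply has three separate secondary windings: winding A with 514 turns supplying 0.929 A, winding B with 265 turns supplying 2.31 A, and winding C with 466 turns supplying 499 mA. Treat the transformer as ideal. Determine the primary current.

V_A = 220 × 514/2041 = 55.404 V; V_B = 220 × 265/2041 = 28.564 V; V_C = 220 × 466/2041 = 50.230 V.
P_out = V_A I_A + V_B I_B + V_C I_C = 55.404×0.929 + 28.564×2.31 + 50.230×0.499 = 51.471 + 65.984 + 25.065 = 142.52 W.
Ideal ⇒ P_in = P_out, so I_p = P_out/V_p = 142.52/220 = 0.648 A.

I_p ≈ 0.648 A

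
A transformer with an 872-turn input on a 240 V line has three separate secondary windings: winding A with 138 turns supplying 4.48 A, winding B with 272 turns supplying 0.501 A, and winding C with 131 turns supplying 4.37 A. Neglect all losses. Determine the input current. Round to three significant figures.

I_in ≈ 1.52 A

V_A = 240 × 138/872 = 37.982 V; V_B = 240 × 272/872 = 74.862 V; V_C = 240 × 131/872 = 36.055 V.
P_out = V_A I_A + V_B I_B + V_C I_C = 37.982×4.48 + 74.862×0.501 + 36.055×4.37 = 170.16 + 37.506 + 157.56 = 365.22 W.
Ideal ⇒ P_in = P_out, so I_in = P_out/V_in = 365.22/240 = 1.52 A.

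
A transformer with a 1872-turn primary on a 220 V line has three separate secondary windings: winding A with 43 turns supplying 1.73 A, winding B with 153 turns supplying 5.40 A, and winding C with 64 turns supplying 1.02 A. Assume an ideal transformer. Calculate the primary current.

V_A = 220 × 43/1872 = 5.0534 V; V_B = 220 × 153/1872 = 17.981 V; V_C = 220 × 64/1872 = 7.5214 V.
P_out = V_A I_A + V_B I_B + V_C I_C = 5.0534×1.73 + 17.981×5.40 + 7.5214×1.02 = 8.7424 + 97.096 + 7.6718 = 113.51 W.
Ideal ⇒ P_in = P_out, so I_p = P_out/V_p = 113.51/220 = 0.516 A.

I_p ≈ 0.516 A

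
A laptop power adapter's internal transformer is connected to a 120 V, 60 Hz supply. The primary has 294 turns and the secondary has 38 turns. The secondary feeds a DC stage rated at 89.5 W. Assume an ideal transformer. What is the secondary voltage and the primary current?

V_s ≈ 15.5 V, I_p ≈ 0.746 A

V_s = V_p × N_s/N_p = 120 × 38/294 = 15.510 V.
I_s = P/V_s = 89.5/15.510 = 5.7704 A.
I_p = I_s × N_s/N_p = 5.7704 × 38/294 = 0.746 A.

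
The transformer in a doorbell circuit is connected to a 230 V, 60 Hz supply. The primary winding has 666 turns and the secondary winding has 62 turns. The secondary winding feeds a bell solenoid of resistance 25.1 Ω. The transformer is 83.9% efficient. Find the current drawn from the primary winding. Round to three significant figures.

I_p ≈ 0.0947 A

V_s = 230 × 62/666 = 21.411 V.
I_s = V_s/R = 21.411/25.1 = 0.85304 A.
P_out = V_s I_s = 21.411 × 0.85304 = 18.265 W.
P_in = P_out/η = 18.265/0.839 = 21.770 W.
I_p = P_in/V_p = 21.770/230 = 0.0947 A.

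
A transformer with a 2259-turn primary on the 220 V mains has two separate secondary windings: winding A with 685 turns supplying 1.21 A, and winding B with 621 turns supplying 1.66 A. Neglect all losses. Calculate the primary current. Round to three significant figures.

I_p ≈ 0.823 A

V_A = 220 × 685/2259 = 66.711 V; V_B = 220 × 621/2259 = 60.478 V.
P_out = V_A I_A + V_B I_B = 66.711×1.21 + 60.478×1.66 = 80.720 + 100.39 = 181.11 W.
Ideal ⇒ P_in = P_out, so I_p = P_out/V_p = 181.11/220 = 0.823 A.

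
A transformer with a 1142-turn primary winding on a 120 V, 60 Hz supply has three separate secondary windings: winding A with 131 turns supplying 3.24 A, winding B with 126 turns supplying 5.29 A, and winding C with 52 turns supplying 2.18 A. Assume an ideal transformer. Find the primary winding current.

V_A = 120 × 131/1142 = 13.765 V; V_B = 120 × 126/1142 = 13.240 V; V_C = 120 × 52/1142 = 5.4641 V.
P_out = V_A I_A + V_B I_B + V_C I_C = 13.765×3.24 + 13.240×5.29 + 5.4641×2.18 = 44.600 + 70.039 + 11.912 = 126.55 W.
Ideal ⇒ P_in = P_out, so I_p = P_out/V_p = 126.55/120 = 1.05 A.

I_p ≈ 1.05 A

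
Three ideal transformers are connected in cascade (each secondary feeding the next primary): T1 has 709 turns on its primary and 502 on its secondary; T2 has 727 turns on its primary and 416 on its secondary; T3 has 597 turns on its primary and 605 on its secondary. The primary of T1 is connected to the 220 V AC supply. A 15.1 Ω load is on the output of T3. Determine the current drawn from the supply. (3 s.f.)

After T1: V = 220.00 × 502/709 = 155.77 V.
After T2: V = 155.77 × 416/727 = 89.133 V.
After T3: V = 89.133 × 605/597 = 90.328 V.
I_load = 90.328/15.1 = 5.9820 A, so P_out = 90.328 × 5.9820 = 540.34 W.
All ideal ⇒ P_in = P_out, so I_supply = 540.34/220 = 2.46 A.

I_supply ≈ 2.46 A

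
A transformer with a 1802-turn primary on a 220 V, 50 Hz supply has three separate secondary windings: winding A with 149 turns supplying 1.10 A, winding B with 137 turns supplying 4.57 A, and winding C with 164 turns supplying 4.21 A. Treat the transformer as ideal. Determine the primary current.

I_p ≈ 0.822 A

V_A = 220 × 149/1802 = 18.191 V; V_B = 220 × 137/1802 = 16.726 V; V_C = 220 × 164/1802 = 20.022 V.
P_out = V_A I_A + V_B I_B + V_C I_C = 18.191×1.10 + 16.726×4.57 + 20.022×4.21 = 20.010 + 76.437 + 84.293 = 180.74 W.
Ideal ⇒ P_in = P_out, so I_p = P_out/V_p = 180.74/220 = 0.822 A.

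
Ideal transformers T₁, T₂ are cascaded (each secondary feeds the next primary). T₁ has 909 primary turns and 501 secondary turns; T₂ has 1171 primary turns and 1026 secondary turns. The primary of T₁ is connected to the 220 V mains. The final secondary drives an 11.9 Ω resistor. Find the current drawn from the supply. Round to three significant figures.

Secondary of T₁: V = 220.00 × 501/909 = 121.25 V.
Secondary of T₂: V = 121.25 × 1026/1171 = 106.24 V.
I_load = 106.24/11.9 = 8.9277 A, so P_out = 106.24 × 8.9277 = 948.48 W.
All ideal ⇒ P_in = P_out, so I_supply = 948.48/220 = 4.31 A.

I_supply ≈ 4.31 A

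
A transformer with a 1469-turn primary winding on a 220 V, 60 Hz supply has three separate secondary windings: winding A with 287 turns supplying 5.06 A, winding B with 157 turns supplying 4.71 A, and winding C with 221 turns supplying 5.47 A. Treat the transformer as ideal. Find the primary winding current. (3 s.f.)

V_A = 220 × 287/1469 = 42.982 V; V_B = 220 × 157/1469 = 23.513 V; V_C = 220 × 221/1469 = 33.097 V.
P_out = V_A I_A + V_B I_B + V_C I_C = 42.982×5.06 + 23.513×4.71 + 33.097×5.47 = 217.49 + 110.74 + 181.04 = 509.27 W.
Ideal ⇒ P_in = P_out, so I_p = P_out/V_p = 509.27/220 = 2.31 A.

I_p ≈ 2.31 A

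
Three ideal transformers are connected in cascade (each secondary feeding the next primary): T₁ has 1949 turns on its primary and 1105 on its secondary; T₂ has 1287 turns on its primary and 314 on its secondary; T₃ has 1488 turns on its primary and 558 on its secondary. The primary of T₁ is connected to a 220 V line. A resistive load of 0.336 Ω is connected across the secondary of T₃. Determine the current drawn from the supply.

I_supply ≈ 1.76 A

Secondary of T₁: V = 220.00 × 1105/1949 = 124.73 V.
Secondary of T₂: V = 124.73 × 314/1287 = 30.432 V.
Secondary of T₃: V = 30.432 × 558/1488 = 11.412 V.
I_load = 11.412/0.336 = 33.964 A, so P_out = 11.412 × 33.964 = 387.59 W.
All ideal ⇒ P_in = P_out, so I_supply = 387.59/220 = 1.76 A.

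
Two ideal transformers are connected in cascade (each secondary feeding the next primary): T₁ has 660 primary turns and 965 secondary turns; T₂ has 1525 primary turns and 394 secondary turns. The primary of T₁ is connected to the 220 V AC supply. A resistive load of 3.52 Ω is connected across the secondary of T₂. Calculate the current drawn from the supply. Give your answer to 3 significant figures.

Secondary of T₁: V = 220.00 × 965/660 = 321.67 V.
Secondary of T₂: V = 321.67 × 394/1525 = 83.106 V.
I_load = 83.106/3.52 = 23.610 A, so P_out = 83.106 × 23.610 = 1962.1 W.
All ideal ⇒ P_in = P_out, so I_supply = 1962.1/220 = 8.92 A.

I_supply ≈ 8.92 A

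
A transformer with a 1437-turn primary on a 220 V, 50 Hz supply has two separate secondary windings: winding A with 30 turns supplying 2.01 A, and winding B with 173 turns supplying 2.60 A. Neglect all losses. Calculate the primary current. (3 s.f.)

V_A = 220 × 30/1437 = 4.5929 V; V_B = 220 × 173/1437 = 26.486 V.
P_out = V_A I_A + V_B I_B = 4.5929×2.01 + 26.486×2.60 = 9.2317 + 68.863 = 78.095 W.
Ideal ⇒ P_in = P_out, so I_p = P_out/V_p = 78.095/220 = 0.355 A.

I_p ≈ 0.355 A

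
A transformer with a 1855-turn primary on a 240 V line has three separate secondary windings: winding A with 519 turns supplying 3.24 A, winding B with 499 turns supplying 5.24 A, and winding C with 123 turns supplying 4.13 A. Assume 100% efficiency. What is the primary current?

V_A = 240 × 519/1855 = 67.148 V; V_B = 240 × 499/1855 = 64.561 V; V_C = 240 × 123/1855 = 15.914 V.
P_out = V_A I_A + V_B I_B + V_C I_C = 67.148×3.24 + 64.561×5.24 + 15.914×4.13 = 217.56 + 338.30 + 65.724 = 621.58 W.
Ideal ⇒ P_in = P_out, so I_p = P_out/V_p = 621.58/240 = 2.59 A.

I_p ≈ 2.59 A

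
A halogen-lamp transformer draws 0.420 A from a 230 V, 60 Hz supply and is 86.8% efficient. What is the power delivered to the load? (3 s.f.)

P_in = V_p I_p = 230 × 0.420 = 96.600 W.
P_out = η P_in = 0.868 × 96.600 = 83.8 W.

P_out ≈ 83.8 W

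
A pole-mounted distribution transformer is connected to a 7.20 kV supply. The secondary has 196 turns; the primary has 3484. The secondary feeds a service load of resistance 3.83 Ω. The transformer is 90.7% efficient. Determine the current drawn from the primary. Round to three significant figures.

I_p ≈ 6.56 A

V_s = 7200 × 196/3484 = 405.05 V.
I_s = V_s/R = 405.05/3.83 = 105.76 A.
P_out = V_s I_s = 405.05 × 105.76 = 42837 W.
P_in = P_out/η = 42837/0.907 = 47230 W.
I_p = P_in/V_p = 47230/7200 = 6.56 A.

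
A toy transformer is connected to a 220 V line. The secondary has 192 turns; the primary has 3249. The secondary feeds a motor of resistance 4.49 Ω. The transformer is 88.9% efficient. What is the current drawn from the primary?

I_p ≈ 0.192 A

V_s = 220 × 192/3249 = 13.001 V.
I_s = V_s/R = 13.001/4.49 = 2.8955 A.
P_out = V_s I_s = 13.001 × 2.8955 = 37.645 W.
P_in = P_out/η = 37.645/0.889 = 42.345 W.
I_p = P_in/V_p = 42.345/220 = 0.192 A.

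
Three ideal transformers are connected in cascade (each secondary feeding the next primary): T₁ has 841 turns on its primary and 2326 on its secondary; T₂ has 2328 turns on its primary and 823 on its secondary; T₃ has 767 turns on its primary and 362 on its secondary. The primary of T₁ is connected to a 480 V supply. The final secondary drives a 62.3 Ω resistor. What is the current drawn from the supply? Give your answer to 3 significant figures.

Secondary of T₁: V = 480.00 × 2326/841 = 1327.6 V.
Secondary of T₂: V = 1327.6 × 823/2328 = 469.32 V.
Secondary of T₃: V = 469.32 × 362/767 = 221.51 V.
I_load = 221.51/62.3 = 3.5555 A, so P_out = 221.51 × 3.5555 = 787.56 W.
All ideal ⇒ P_in = P_out, so I_supply = 787.56/480 = 1.64 A.

I_supply ≈ 1.64 A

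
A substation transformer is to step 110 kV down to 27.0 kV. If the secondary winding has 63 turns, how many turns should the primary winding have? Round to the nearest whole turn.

N_p = 257 turns

N_p/N_s = V_p/V_s, so N_p = 63 × 110000/27000 = 256.7 ≈ 257 turns.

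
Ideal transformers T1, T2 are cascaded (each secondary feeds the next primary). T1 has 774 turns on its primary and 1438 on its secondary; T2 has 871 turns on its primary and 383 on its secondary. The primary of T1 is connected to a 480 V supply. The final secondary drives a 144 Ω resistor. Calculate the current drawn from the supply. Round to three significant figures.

Secondary of T1: V = 480.00 × 1438/774 = 891.78 V.
Secondary of T2: V = 891.78 × 383/871 = 392.14 V.
I_load = 392.14/144 = 2.7232 A, so P_out = 392.14 × 2.7232 = 1067.9 W.
All ideal ⇒ P_in = P_out, so I_supply = 1067.9/480 = 2.22 A.

I_supply ≈ 2.22 A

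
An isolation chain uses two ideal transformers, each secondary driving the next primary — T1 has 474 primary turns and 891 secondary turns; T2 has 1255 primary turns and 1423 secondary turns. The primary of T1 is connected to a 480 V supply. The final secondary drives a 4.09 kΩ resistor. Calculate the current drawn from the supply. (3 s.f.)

I_supply ≈ 0.533 A

Secondary of T1: V = 480.00 × 891/474 = 902.28 V.
Secondary of T2: V = 902.28 × 1423/1255 = 1023.1 V.
I_load = 1023.1/4090 = 0.25014 A, so P_out = 1023.1 × 0.25014 = 255.91 W.
All ideal ⇒ P_in = P_out, so I_supply = 255.91/480 = 0.533 A.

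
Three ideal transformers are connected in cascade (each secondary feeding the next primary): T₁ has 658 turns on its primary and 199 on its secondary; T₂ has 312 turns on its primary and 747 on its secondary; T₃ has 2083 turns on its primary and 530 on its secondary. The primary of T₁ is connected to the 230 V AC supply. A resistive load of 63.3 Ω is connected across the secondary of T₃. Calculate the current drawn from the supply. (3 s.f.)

Secondary of T₁: V = 230.00 × 199/658 = 69.559 V.
Secondary of T₂: V = 69.559 × 747/312 = 166.54 V.
Secondary of T₃: V = 166.54 × 530/2083 = 42.375 V.
I_load = 42.375/63.3 = 0.66943 A, so P_out = 42.375 × 0.66943 = 28.367 W.
All ideal ⇒ P_in = P_out, so I_supply = 28.367/230 = 0.123 A.

I_supply ≈ 0.123 A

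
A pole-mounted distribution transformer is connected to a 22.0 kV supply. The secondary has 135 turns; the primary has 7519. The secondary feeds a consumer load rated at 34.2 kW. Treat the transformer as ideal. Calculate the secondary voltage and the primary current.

V_s ≈ 395 V, I_p ≈ 1.55 A

V_s = V_p × N_s/N_p = 22000 × 135/7519 = 395.00 V.
I_s = P/V_s = 34200/395.00 = 86.582 A.
I_p = I_s × N_s/N_p = 86.582 × 135/7519 = 1.55 A.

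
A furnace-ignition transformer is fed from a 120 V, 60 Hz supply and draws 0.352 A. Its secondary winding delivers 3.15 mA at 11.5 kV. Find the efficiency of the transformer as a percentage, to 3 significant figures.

P_in = 120 × 0.352 = 42.2400 W.
P_out = 11500 × 0.00315 = 36.2250 W.
η = P_out/P_in = 36.2250/42.2400 = 0.858.

η ≈ 85.8%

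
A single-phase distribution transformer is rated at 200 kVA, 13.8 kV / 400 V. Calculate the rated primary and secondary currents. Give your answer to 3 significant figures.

I_p ≈ 14.5 A, I_s ≈ 500 A

I_p = S/V_p = 200000/13800 = 14.5 A.
I_s = S/V_s = 200000/400 = 500 A.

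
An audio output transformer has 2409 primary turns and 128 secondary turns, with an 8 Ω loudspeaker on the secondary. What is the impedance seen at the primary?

Z_p ≈ 2830 Ω

Z_p = (N_p/N_s)² × Z_s = (2409/128)² × 8 = 2830 Ω.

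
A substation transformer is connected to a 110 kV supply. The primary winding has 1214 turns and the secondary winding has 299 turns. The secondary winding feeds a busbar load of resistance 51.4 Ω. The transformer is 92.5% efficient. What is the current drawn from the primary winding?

I_p ≈ 140 A

V_s = 110000 × 299/1214 = 27092 V.
I_s = V_s/R = 27092/51.4 = 527.09 A.
P_out = V_s I_s = 27092 × 527.09 = 1.4280×10^7 W.
P_in = P_out/η = 1.4280×10^7/0.925 = 1.5438×10^7 W.
I_p = P_in/V_p = 1.5438×10^7/110000 = 140 A.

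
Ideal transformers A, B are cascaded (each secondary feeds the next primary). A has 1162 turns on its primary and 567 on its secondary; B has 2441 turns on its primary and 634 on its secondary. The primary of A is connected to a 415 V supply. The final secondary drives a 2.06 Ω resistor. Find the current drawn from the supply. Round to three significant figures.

I_supply ≈ 3.24 A

After A: V = 415.00 × 567/1162 = 202.50 V.
After B: V = 202.50 × 634/2441 = 52.595 V.
I_load = 52.595/2.06 = 25.532 A, so P_out = 52.595 × 25.532 = 1342.8 W.
All ideal ⇒ P_in = P_out, so I_supply = 1342.8/415 = 3.24 A.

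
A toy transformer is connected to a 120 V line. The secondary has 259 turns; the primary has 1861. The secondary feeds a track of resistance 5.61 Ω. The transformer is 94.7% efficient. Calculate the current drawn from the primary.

I_p ≈ 0.437 A

V_s = 120 × 259/1861 = 16.701 V.
I_s = V_s/R = 16.701/5.61 = 2.9770 A.
P_out = V_s I_s = 16.701 × 2.9770 = 49.717 W.
P_in = P_out/η = 49.717/0.947 = 52.500 W.
I_p = P_in/V_p = 52.500/120 = 0.437 A.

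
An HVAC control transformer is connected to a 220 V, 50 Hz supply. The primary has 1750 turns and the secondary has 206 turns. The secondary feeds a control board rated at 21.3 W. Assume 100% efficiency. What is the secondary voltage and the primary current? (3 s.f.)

V_s = V_p × N_s/N_p = 220 × 206/1750 = 25.897 V.
I_s = P/V_s = 21.3/25.897 = 0.82248 A.
I_p = I_s × N_s/N_p = 0.82248 × 206/1750 = 0.0968 A.

V_s ≈ 25.9 V, I_p ≈ 0.0968 A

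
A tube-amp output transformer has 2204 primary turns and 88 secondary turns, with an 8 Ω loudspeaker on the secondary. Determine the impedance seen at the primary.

Z_p = (N_p/N_s)² × Z_s = (2204/88)² × 8 = 5020 Ω.

Z_p ≈ 5020 Ω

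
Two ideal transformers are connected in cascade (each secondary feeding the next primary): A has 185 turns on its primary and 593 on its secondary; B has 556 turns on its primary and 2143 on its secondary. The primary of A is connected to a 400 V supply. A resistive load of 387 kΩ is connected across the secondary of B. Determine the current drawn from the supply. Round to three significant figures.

I_supply ≈ 0.158 A

After A: V = 400.00 × 593/185 = 1282.2 V.
After B: V = 1282.2 × 2143/556 = 4941.9 V.
I_load = 4941.9/387000 = 0.012770 A, so P_out = 4941.9 × 0.012770 = 63.106 W.
All ideal ⇒ P_in = P_out, so I_supply = 63.106/400 = 0.158 A.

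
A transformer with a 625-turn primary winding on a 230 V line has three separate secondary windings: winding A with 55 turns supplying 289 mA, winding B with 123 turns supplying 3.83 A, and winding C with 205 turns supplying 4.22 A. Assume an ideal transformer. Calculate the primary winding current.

I_p ≈ 2.16 A

V_A = 230 × 55/625 = 20.240 V; V_B = 230 × 123/625 = 45.264 V; V_C = 230 × 205/625 = 75.440 V.
P_out = V_A I_A + V_B I_B + V_C I_C = 20.240×0.289 + 45.264×3.83 + 75.440×4.22 = 5.8494 + 173.36 + 318.36 = 497.57 W.
Ideal ⇒ P_in = P_out, so I_p = P_out/V_p = 497.57/230 = 2.16 A.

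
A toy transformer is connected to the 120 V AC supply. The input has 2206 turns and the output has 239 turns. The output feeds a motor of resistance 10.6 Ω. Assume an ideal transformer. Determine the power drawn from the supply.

V_out = V_in × N_out/N_in = 120 × 239/2206 = 13.001 V.
I_out = V_out/R = 13.001/10.6 = 1.2265 A.
I_in = I_out × N_out/N_in = 1.2265 × 239/2206 = 0.13288 A.
P = V_in I_in = 120 × 0.13288 = 15.9 W.

P ≈ 15.9 W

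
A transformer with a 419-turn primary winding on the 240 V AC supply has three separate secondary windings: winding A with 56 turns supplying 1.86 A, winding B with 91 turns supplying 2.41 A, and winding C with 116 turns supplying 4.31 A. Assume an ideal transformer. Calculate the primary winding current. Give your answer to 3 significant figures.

V_A = 240 × 56/419 = 32.076 V; V_B = 240 × 91/419 = 52.124 V; V_C = 240 × 116/419 = 66.444 V.
P_out = V_A I_A + V_B I_B + V_C I_C = 32.076×1.86 + 52.124×2.41 + 66.444×4.31 = 59.662 + 125.62 + 286.37 = 471.65 W.
Ideal ⇒ P_in = P_out, so I_p = P_out/V_p = 471.65/240 = 1.97 A.

I_p ≈ 1.97 A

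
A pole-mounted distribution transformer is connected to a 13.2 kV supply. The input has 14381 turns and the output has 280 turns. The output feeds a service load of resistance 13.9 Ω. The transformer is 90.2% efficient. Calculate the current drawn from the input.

I_in ≈ 0.399 A

V_out = 13200 × 280/14381 = 257.01 V.
I_out = V_out/R = 257.01/13.9 = 18.490 A.
P_out = V_out I_out = 257.01 × 18.490 = 4751.9 W.
P_in = P_out/η = 4751.9/0.902 = 5268.2 W.
I_in = P_in/V_in = 5268.2/13200 = 0.399 A.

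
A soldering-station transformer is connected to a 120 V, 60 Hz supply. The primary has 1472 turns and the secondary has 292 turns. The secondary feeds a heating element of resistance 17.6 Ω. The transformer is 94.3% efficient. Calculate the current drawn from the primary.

V_s = 120 × 292/1472 = 23.804 V.
I_s = V_s/R = 23.804/17.6 = 1.3525 A.
P_out = V_s I_s = 23.804 × 1.3525 = 32.196 W.
P_in = P_out/η = 32.196/0.943 = 34.142 W.
I_p = P_in/V_p = 34.142/120 = 0.285 A.

I_p ≈ 0.285 A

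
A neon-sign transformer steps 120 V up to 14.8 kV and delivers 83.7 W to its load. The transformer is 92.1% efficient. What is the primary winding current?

I_p ≈ 0.757 A

P_in = P_out/η = 83.7/0.921 = 90.879 W.
I_p = P_in/V_p = 90.879/120 = 0.757 A.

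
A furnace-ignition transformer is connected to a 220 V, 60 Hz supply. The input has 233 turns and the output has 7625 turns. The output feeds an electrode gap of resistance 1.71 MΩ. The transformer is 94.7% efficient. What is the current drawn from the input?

V_out = 220 × 7625/233 = 7199.6 V.
I_out = V_out/R = 7199.6/(1.71×10^6) = 0.0042103 A.
P_out = V_out I_out = 7199.6 × 0.0042103 = 30.312 W.
P_in = P_out/η = 30.312/0.947 = 32.009 W.
I_in = P_in/V_in = 32.009/220 = 0.145 A.

I_in ≈ 0.145 A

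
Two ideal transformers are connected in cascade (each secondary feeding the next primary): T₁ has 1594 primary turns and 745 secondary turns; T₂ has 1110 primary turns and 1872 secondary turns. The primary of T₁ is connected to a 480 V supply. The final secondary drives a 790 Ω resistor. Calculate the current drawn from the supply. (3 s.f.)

I_supply ≈ 0.377 A

After T₁: V = 480.00 × 745/1594 = 224.34 V.
After T₂: V = 224.34 × 1872/1110 = 378.35 V.
I_load = 378.35/790 = 0.47892 A, so P_out = 378.35 × 0.47892 = 181.20 W.
All ideal ⇒ P_in = P_out, so I_supply = 181.20/480 = 0.377 A.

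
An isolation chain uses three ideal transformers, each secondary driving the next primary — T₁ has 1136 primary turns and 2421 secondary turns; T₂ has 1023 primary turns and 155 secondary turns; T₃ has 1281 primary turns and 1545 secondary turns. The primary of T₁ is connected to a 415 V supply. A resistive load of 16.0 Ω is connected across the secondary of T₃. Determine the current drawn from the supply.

I_supply ≈ 3.93 A

After T₁: V = 415.00 × 2421/1136 = 884.43 V.
After T₂: V = 884.43 × 155/1023 = 134.00 V.
After T₃: V = 134.00 × 1545/1281 = 161.62 V.
I_load = 161.62/16.0 = 10.101 A, so P_out = 161.62 × 10.101 = 1632.6 W.
All ideal ⇒ P_in = P_out, so I_supply = 1632.6/415 = 3.93 A.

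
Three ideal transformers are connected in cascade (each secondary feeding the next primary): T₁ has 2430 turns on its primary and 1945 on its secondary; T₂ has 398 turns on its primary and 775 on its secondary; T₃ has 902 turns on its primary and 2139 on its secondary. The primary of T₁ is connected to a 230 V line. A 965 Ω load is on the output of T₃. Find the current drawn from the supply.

I_supply ≈ 3.26 A

After T₁: V = 230.00 × 1945/2430 = 184.09 V.
After T₂: V = 184.09 × 775/398 = 358.48 V.
After T₃: V = 358.48 × 2139/902 = 850.09 V.
I_load = 850.09/965 = 0.88092 A, so P_out = 850.09 × 0.88092 = 748.86 W.
All ideal ⇒ P_in = P_out, so I_supply = 748.86/230 = 3.26 A.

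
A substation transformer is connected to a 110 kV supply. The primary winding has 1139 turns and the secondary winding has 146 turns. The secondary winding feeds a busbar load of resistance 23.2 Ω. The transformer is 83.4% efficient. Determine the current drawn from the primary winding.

I_p ≈ 93.4 A

V_s = 110000 × 146/1139 = 14100 V.
I_s = V_s/R = 14100/23.2 = 607.76 A.
P_out = V_s I_s = 14100 × 607.76 = 8.5695×10^6 W.
P_in = P_out/η = 8.5695×10^6/0.834 = 1.0275×10^7 W.
I_p = P_in/V_p = 1.0275×10^7/110000 = 93.4 A.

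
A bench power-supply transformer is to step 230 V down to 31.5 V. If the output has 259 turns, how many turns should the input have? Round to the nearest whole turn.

N_in/N_out = V_in/V_out, so N_in = 259 × 230/31.5 = 1891.1 ≈ 1891 turns.

N_in = 1891 turns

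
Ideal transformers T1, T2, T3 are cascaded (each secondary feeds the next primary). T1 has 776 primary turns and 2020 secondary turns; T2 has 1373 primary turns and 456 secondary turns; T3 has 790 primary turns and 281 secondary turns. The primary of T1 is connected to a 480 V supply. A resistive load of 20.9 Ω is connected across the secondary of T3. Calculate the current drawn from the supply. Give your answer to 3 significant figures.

I_supply ≈ 2.17 A

After T1: V = 480.00 × 2020/776 = 1249.5 V.
After T2: V = 1249.5 × 456/1373 = 414.98 V.
After T3: V = 414.98 × 281/790 = 147.61 V.
I_load = 147.61/20.9 = 7.0625 A, so P_out = 147.61 × 7.0625 = 1042.5 W.
All ideal ⇒ P_in = P_out, so I_supply = 1042.5/480 = 2.17 A.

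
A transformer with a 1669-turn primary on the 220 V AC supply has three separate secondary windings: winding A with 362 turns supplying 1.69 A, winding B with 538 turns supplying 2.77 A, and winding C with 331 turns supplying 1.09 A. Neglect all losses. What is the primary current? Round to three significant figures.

V_A = 220 × 362/1669 = 47.717 V; V_B = 220 × 538/1669 = 70.917 V; V_C = 220 × 331/1669 = 43.631 V.
P_out = V_A I_A + V_B I_B + V_C I_C = 47.717×1.69 + 70.917×2.77 + 43.631×1.09 = 80.642 + 196.44 + 47.558 = 324.64 W.
Ideal ⇒ P_in = P_out, so I_p = P_out/V_p = 324.64/220 = 1.48 A.

I_p ≈ 1.48 A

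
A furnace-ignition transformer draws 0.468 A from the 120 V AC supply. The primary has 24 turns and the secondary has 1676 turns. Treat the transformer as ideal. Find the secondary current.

I_s ≈ 0.00670 A

I_s/I_p = N_p/N_s, so I_s = 0.468 × 24/1676 = 0.00670 A.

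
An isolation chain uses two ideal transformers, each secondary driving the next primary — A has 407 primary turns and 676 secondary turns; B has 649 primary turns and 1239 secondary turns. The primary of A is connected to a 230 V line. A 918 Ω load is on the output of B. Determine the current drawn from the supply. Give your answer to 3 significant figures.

After A: V = 230.00 × 676/407 = 382.01 V.
After B: V = 382.01 × 1239/649 = 729.30 V.
I_load = 729.30/918 = 0.79445 A, so P_out = 729.30 × 0.79445 = 579.39 W.
All ideal ⇒ P_in = P_out, so I_supply = 579.39/230 = 2.52 A.

I_supply ≈ 2.52 A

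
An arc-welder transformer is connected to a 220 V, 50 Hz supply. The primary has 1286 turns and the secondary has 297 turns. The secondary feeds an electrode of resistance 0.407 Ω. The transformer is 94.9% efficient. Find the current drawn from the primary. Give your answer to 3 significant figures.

I_p ≈ 30.4 A

V_s = 220 × 297/1286 = 50.809 V.
I_s = V_s/R = 50.809/0.407 = 124.84 A.
P_out = V_s I_s = 50.809 × 124.84 = 6342.8 W.
P_in = P_out/η = 6342.8/0.949 = 6683.7 W.
I_p = P_in/V_p = 6683.7/220 = 30.4 A.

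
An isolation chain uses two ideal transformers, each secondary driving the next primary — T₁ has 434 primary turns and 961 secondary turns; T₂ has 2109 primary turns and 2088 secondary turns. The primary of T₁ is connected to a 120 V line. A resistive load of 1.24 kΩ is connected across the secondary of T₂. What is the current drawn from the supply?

After T₁: V = 120.00 × 961/434 = 265.71 V.
After T₂: V = 265.71 × 2088/2109 = 263.07 V.
I_load = 263.07/1240 = 0.21215 A, so P_out = 263.07 × 0.21215 = 55.811 W.
All ideal ⇒ P_in = P_out, so I_supply = 55.811/120 = 0.465 A.

I_supply ≈ 0.465 A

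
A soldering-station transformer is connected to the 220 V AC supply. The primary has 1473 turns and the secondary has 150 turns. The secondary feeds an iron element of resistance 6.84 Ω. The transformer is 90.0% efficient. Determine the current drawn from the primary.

I_p ≈ 0.371 A

V_s = 220 × 150/1473 = 22.403 V.
I_s = V_s/R = 22.403/6.84 = 3.2753 A.
P_out = V_s I_s = 22.403 × 3.2753 = 73.378 W.
P_in = P_out/η = 73.378/0.900 = 81.531 W.
I_p = P_in/V_p = 81.531/220 = 0.371 A.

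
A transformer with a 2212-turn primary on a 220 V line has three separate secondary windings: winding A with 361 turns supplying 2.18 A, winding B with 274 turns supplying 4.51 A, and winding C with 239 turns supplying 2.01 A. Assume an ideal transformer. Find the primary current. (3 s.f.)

I_p ≈ 1.13 A

V_A = 220 × 361/2212 = 35.904 V; V_B = 220 × 274/2212 = 27.251 V; V_C = 220 × 239/2212 = 23.770 V.
P_out = V_A I_A + V_B I_B + V_C I_C = 35.904×2.18 + 27.251×4.51 + 23.770×2.01 = 78.271 + 122.90 + 47.778 = 248.95 W.
Ideal ⇒ P_in = P_out, so I_p = P_out/V_p = 248.95/220 = 1.13 A.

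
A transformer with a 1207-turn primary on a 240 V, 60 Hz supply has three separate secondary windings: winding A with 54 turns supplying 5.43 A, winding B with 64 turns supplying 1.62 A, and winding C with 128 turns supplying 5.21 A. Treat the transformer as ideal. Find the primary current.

V_A = 240 × 54/1207 = 10.737 V; V_B = 240 × 64/1207 = 12.726 V; V_C = 240 × 128/1207 = 25.452 V.
P_out = V_A I_A + V_B I_B + V_C I_C = 10.737×5.43 + 12.726×1.62 + 25.452×5.21 = 58.304 + 20.616 + 132.60 = 211.52 W.
Ideal ⇒ P_in = P_out, so I_p = P_out/V_p = 211.52/240 = 0.881 A.

I_p ≈ 0.881 A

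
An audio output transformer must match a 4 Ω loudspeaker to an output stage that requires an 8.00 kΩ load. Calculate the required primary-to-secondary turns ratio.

N_p/N_s ≈ 44.7

Z_p/Z_s = (N_p/N_s)², so N_p/N_s = √(8000/4) = √2000 = 44.7.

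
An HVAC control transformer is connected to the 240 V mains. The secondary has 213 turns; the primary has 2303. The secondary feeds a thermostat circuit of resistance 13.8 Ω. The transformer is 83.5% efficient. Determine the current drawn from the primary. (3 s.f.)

I_p ≈ 0.178 A

V_s = 240 × 213/2303 = 22.197 V.
I_s = V_s/R = 22.197/13.8 = 1.6085 A.
P_out = V_s I_s = 22.197 × 1.6085 = 35.704 W.
P_in = P_out/η = 35.704/0.835 = 42.759 W.
I_p = P_in/V_p = 42.759/240 = 0.178 A.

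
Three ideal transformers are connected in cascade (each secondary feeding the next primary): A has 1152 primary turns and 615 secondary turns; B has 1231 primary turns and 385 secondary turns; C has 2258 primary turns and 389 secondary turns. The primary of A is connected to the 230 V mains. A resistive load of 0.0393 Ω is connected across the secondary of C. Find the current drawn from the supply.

Secondary of A: V = 230.00 × 615/1152 = 122.79 V.
Secondary of B: V = 122.79 × 385/1231 = 38.402 V.
Secondary of C: V = 38.402 × 389/2258 = 6.6157 V.
I_load = 6.6157/0.0393 = 168.34 A, so P_out = 6.6157 × 168.34 = 1113.7 W.
All ideal ⇒ P_in = P_out, so I_supply = 1113.7/230 = 4.84 A.

I_supply ≈ 4.84 A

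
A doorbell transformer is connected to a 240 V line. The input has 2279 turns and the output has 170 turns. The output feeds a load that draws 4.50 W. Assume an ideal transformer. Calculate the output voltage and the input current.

V_out ≈ 17.9 V, I_in ≈ 0.0187 A

V_out = V_in × N_out/N_in = 240 × 170/2279 = 17.903 V.
I_out = P/V_out = 4.50/17.903 = 0.25136 A.
I_in = I_out × N_out/N_in = 0.25136 × 170/2279 = 0.0187 A.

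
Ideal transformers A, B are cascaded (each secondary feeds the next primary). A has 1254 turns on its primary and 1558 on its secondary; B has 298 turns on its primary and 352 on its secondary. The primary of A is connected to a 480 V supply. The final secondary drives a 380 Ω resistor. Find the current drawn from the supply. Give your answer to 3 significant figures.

Secondary of A: V = 480.00 × 1558/1254 = 596.36 V.
Secondary of B: V = 596.36 × 352/298 = 704.43 V.
I_load = 704.43/380 = 1.8538 A, so P_out = 704.43 × 1.8538 = 1305.8 W.
All ideal ⇒ P_in = P_out, so I_supply = 1305.8/480 = 2.72 A.

I_supply ≈ 2.72 A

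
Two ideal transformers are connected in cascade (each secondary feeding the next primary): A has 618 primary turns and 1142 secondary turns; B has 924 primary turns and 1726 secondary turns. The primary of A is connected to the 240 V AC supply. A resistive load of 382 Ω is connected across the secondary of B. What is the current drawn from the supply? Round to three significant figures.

I_supply ≈ 7.49 A

After A: V = 240.00 × 1142/618 = 443.50 V.
After B: V = 443.50 × 1726/924 = 828.43 V.
I_load = 828.43/382 = 2.1687 A, so P_out = 828.43 × 2.1687 = 1796.6 W.
All ideal ⇒ P_in = P_out, so I_supply = 1796.6/240 = 7.49 A.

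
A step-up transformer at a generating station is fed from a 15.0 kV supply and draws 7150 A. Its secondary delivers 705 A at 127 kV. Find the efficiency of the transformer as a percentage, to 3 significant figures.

η ≈ 83.5%

P_in = 15000 × 7150 = 1.07250×10^8 W.
P_out = 127000 × 705 = 8.95350×10^7 W.
η = P_out/P_in = 8.95350×10^7/(1.07250×10^8) = 0.835.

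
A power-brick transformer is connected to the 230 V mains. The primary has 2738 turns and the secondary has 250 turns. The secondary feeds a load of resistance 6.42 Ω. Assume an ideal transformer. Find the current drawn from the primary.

V_s = V_p × N_s/N_p = 230 × 250/2738 = 21.001 V.
I_s = V_s/R = 21.001/6.42 = 3.2711 A.
For an ideal transformer I_p N_p = I_s N_s, so I_p = 3.2711 × 250/2738 = 0.299 A.

I_p ≈ 0.299 A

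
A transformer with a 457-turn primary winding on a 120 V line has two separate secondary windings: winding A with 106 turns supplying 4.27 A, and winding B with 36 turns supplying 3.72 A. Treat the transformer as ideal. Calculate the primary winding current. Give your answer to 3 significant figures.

V_A = 120 × 106/457 = 27.834 V; V_B = 120 × 36/457 = 9.4530 V.
P_out = V_A I_A + V_B I_B = 27.834×4.27 + 9.4530×3.72 = 118.85 + 35.165 = 154.01 W.
Ideal ⇒ P_in = P_out, so I_p = P_out/V_p = 154.01/120 = 1.28 A.

I_p ≈ 1.28 A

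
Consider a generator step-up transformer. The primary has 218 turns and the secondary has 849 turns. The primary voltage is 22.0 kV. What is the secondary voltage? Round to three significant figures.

V_s ≈ 85700 V

V_s/V_p = N_s/N_p, so V_s = 22000 × 849/218 = 85700 V.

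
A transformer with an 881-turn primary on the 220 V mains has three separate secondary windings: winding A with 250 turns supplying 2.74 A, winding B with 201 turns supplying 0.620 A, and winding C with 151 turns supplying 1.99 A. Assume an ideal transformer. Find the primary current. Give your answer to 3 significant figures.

V_A = 220 × 250/881 = 62.429 V; V_B = 220 × 201/881 = 50.193 V; V_C = 220 × 151/881 = 37.707 V.
P_out = V_A I_A + V_B I_B + V_C I_C = 62.429×2.74 + 50.193×0.620 + 37.707×1.99 = 171.06 + 31.120 + 75.037 = 277.21 W.
Ideal ⇒ P_in = P_out, so I_p = P_out/V_p = 277.21/220 = 1.26 A.

I_p ≈ 1.26 A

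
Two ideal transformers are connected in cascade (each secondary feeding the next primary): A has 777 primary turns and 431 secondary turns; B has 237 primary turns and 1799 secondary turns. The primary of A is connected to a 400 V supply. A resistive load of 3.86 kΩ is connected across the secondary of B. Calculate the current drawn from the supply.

Secondary of A: V = 400.00 × 431/777 = 221.88 V.
Secondary of B: V = 221.88 × 1799/237 = 1684.2 V.
I_load = 1684.2/3860 = 0.43633 A, so P_out = 1684.2 × 0.43633 = 734.87 W.
All ideal ⇒ P_in = P_out, so I_supply = 734.87/400 = 1.84 A.

I_supply ≈ 1.84 A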